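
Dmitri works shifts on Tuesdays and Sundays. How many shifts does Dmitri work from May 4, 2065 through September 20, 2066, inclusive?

144

May 4, 2065 is a Monday.
From May 4, 2065 to September 20, 2066 is 505 days inclusive.
505 = 7 × 72 + 1, so there are 72 full weeks plus 1 extra day.
Each full week contributes 2 days from the set (Tue, Sun): 72 × 2 = 144.
The 1 extra day is Monday — none qualify.
Total: 144 + 0 = 144.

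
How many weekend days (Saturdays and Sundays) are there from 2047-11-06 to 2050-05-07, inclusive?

261

2047-11-06 is a Wednesday.
From 2047-11-06 to 2050-05-07 is 914 days inclusive.
914 = 7 × 130 + 4, so there are 130 full weeks plus 4 extra days.
Each full week contributes 2 weekend days (Sat, Sun): 130 × 2 = 260.
The 4 extra days are Wed, Thu, Fri, Sat — 1 of them qualifies.
Total: 260 + 1 = 261.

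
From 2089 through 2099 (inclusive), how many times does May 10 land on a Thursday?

2

Day of week of May 10 in each year:
2089: Tue, 2090: Wed, 2091: Thu ✓, 2092: Sat, 2093: Sun, 2094: Mon, 2095: Tue, 2096: Thu ✓, 2097: Fri, 2098: Sat, 2099: Sun
Thursdays: 2091, 2096.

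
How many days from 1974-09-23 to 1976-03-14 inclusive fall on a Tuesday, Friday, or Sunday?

1974-09-23 is a Monday.
The range spans 539 days (inclusive of both endpoints).
539 = 7 × 77, so the span is exactly 77 full weeks.
Each full week contributes 3 days from the set (Tue, Fri, Sun): 77 × 3 = 231.

231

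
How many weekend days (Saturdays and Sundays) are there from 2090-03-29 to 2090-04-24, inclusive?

2090-03-29 is a Wednesday.
That's 27 days from start to end, counting both.
27 = 7 × 3 + 6, so there are 3 full weeks plus 6 extra days.
Each full week contributes 2 weekend days (Sat, Sun): 3 × 2 = 6.
The 6 extra days are Wed, Thu, Fri, Sat, Sun, Mon — 2 of them qualify.
Total: 6 + 2 = 8.

8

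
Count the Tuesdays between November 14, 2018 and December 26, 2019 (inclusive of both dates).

November 14, 2018 is a Wednesday.
The range spans 408 days (inclusive of both endpoints).
408 = 7 × 58 + 2, so there are 58 full weeks plus 2 extra days.
Each full week contributes one Tuesday: 58 so far.
The 2 extra days are Wednesday, Thursday — none qualify.
Total: 58 + 0 = 58.

58 Tuesdays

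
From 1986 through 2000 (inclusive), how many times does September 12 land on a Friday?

Day of week of September 12 in each year:
1986: Fri ✓, 1987: Sat, 1988: Mon, 1989: Tue, 1990: Wed, 1991: Thu, 1992: Sat, 1993: Sun, 1994: Mon, 1995: Tue, 1996: Thu, 1997: Fri ✓, 1998: Sat, 1999: Sun, 2000: Tue
Fridays: 1986, 1997.

2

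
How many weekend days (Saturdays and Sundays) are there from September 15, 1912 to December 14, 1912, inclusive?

26

September 15, 1912 is a Sunday.
That's 91 days from start to end, counting both.
91 = 7 × 13, so the span is exactly 13 full weeks.
Each full week contributes 2 weekend days (Sat, Sun): 13 × 2 = 26.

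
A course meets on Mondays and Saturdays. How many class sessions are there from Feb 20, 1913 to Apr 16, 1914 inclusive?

Feb 20, 1913 is a Thursday.
That's 421 days from start to end, counting both.
421 = 7 × 60 + 1, so there are 60 full weeks plus 1 extra day.
Each full week contributes 2 days from the set (Mon, Sat): 60 × 2 = 120.
The 1 extra day is Thu — none qualify.
Total: 120 + 0 = 120.

120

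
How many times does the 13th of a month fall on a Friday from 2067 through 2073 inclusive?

13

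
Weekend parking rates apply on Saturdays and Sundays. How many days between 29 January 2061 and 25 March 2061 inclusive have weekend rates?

16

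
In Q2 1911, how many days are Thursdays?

April 1, 1911 is a Saturday.
From April 1, 1911 to June 30, 1911 is 91 days inclusive.
91 = 7 × 13, so the span is exactly 13 full weeks.
Each full week contributes one Thursday: 13 so far.

13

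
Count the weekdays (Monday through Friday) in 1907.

1 January 1907 is a Tuesday.
The range spans 365 days (inclusive of both endpoints).
365 = 7 × 52 + 1, so there are 52 full weeks plus 1 extra day.
Each full week contributes 5 weekdays (Mon–Fri): 52 × 5 = 260.
The 1 extra day is Tuesday — 1 of them qualifies.
Total: 260 + 1 = 261.

261 weekdays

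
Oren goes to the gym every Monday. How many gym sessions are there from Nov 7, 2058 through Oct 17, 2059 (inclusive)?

49 Mondays

Nov 7, 2058 is a Thursday.
From Nov 7, 2058 to Oct 17, 2059 is 345 days inclusive.
345 = 7 × 49 + 2, so there are 49 full weeks plus 2 extra days.
Each full week contributes one Monday: 49 so far.
The 2 extra days are Thursday, Friday — none qualify.
Total: 49 + 0 = 49.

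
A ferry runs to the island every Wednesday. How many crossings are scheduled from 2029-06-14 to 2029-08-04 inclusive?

7 Wednesdays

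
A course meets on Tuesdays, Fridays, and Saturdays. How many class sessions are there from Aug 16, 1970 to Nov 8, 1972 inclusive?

Aug 16, 1970 is a Sunday.
The range spans 816 days (inclusive of both endpoints).
816 = 7 × 116 + 4, so there are 116 full weeks plus 4 extra days.
Each full week contributes 3 days from the set (Tue, Fri, Sat): 116 × 3 = 348.
The 4 extra days are Sun, Mon, Tue, Wed — 1 of them qualifies.
Total: 348 + 1 = 349.

349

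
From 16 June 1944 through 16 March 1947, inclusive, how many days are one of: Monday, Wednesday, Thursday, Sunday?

16 June 1944 is a Friday.
That's 1004 days from start to end, counting both.
1004 = 7 × 143 + 3, so there are 143 full weeks plus 3 extra days.
Each full week contributes 4 days from the set (Mon, Wed, Thu, Sun): 143 × 4 = 572.
The 3 extra days are Fri, Sat, Sun — 1 of them qualifies.
Total: 572 + 1 = 573.

573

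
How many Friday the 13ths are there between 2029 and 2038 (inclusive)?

Friday-the-13ths by year:
2029: Apr, Jul
2030: Sep, Dec
2031: Jun
2032: Feb, Aug
2033: May
2034: Jan, Oct
2035: Apr, Jul
2036: Jun
2037: Feb, Mar, Nov
2038: Aug

17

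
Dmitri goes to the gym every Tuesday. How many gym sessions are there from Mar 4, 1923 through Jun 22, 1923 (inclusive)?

16 Tuesdays

Mar 4, 1923 is a Sunday.
That's 111 days from start to end, counting both.
111 = 7 × 15 + 6, so there are 15 full weeks plus 6 extra days.
Each full week contributes one Tuesday: 15 so far.
The 6 extra days are Sun, Mon, Tue, Wed, Thu, Fri — 1 of them qualifies.
Total: 15 + 1 = 16.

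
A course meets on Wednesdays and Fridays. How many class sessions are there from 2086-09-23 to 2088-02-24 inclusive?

148

2086-09-23 is a Monday.
From 2086-09-23 to 2088-02-24 is 520 days inclusive.
520 = 7 × 74 + 2, so there are 74 full weeks plus 2 extra days.
Each full week contributes 2 days from the set (Wed, Fri): 74 × 2 = 148.
The 2 extra days are Monday, Tuesday — none qualify.
Total: 148 + 0 = 148.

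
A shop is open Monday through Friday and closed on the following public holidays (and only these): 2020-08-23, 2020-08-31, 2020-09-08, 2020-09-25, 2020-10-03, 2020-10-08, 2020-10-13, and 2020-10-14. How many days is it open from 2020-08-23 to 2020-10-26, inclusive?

40 working days

2020-08-23 is a Sunday.
The range spans 65 days (inclusive of both endpoints).
65 = 7 × 9 + 2, so there are 9 full weeks plus 2 extra days.
Each full week contributes 5 weekdays (Mon–Fri): 9 × 5 = 45.
The 2 extra days are Sun, Mon — 1 of them qualifies.
Total: 45 + 1 = 46.
Holidays: 2020-08-23 (Sun); 2020-08-31 (Mon); 2020-09-08 (Tue); 2020-09-25 (Fri); 2020-10-03 (Sat); 2020-10-08 (Thu); 2020-10-13 (Tue); 2020-10-14 (Wed).
6 of the 8 holidays fall on weekdays; the rest are weekends and were already excluded.
Business days: 46 − 6 = 40.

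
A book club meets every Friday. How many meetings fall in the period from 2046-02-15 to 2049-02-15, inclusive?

157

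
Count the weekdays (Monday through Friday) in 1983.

Jan 1, 1983 is a Saturday.
From Jan 1, 1983 to Dec 31, 1983 is 365 days inclusive.
365 = 7 × 52 + 1, so there are 52 full weeks plus 1 extra day.
Each full week contributes 5 weekdays (Mon–Fri): 52 × 5 = 260.
The 1 extra day is Saturday — none qualify.
Total: 260 + 0 = 260.

260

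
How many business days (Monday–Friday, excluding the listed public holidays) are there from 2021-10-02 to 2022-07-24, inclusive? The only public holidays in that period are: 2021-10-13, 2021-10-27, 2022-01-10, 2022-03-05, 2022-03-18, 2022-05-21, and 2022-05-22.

2021-10-02 is a Saturday.
From 2021-10-02 to 2022-07-24 is 296 days inclusive.
296 = 7 × 42 + 2, so there are 42 full weeks plus 2 extra days.
Each full week contributes 5 weekdays (Mon–Fri): 42 × 5 = 210.
The 2 extra days are Sat, Sun — none qualify.
Total: 210 + 0 = 210.
Holidays: 2021-10-13 (Wed); 2021-10-27 (Wed); 2022-01-10 (Mon); 2022-03-05 (Sat); 2022-03-18 (Fri); 2022-05-21 (Sat); 2022-05-22 (Sun).
4 of the 7 holidays fall on weekdays; the rest are weekends and were already excluded.
Business days: 210 − 4 = 206.

206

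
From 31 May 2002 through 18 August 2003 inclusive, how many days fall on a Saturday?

64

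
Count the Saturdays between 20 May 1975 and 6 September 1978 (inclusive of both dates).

20 May 1975 is a Tuesday.
That's 1206 days from start to end, counting both.
1206 = 7 × 172 + 2, so there are 172 full weeks plus 2 extra days.
Each full week contributes one Saturday: 172 so far.
The 2 extra days are Tue, Wed — none qualify.
Total: 172 + 0 = 172.

172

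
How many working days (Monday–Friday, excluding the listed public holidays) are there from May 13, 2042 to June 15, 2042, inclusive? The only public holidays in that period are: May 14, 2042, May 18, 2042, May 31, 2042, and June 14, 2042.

23 working days

May 13, 2042 is a Tuesday.
The range spans 34 days (inclusive of both endpoints).
34 = 7 × 4 + 6, so there are 4 full weeks plus 6 extra days.
Each full week contributes 5 weekdays (Mon–Fri): 4 × 5 = 20.
The 6 extra days are Tue, Wed, Thu, Fri, Sat, Sun — 4 of them qualify.
Total: 20 + 4 = 24.
Holidays: May 14, 2042 (Wed); May 18, 2042 (Sun); May 31, 2042 (Sat); June 14, 2042 (Sat).
1 of the 4 holidays fall on weekdays; the rest are weekends and were already excluded.
Business days: 24 − 1 = 23.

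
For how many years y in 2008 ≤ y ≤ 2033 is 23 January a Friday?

Day of week of January 23 in each year:
2008: Wed, 2009: Fri ✓, 2010: Sat, 2011: Sun, 2012: Mon, 2013: Wed, 2014: Thu, 2015: Fri ✓, 2016: Sat, 2017: Mon, 2018: Tue, 2019: Wed, 2020: Thu, 2021: Sat, 2022: Sun, 2023: Mon, 2024: Tue, 2025: Thu, 2026: Fri ✓, 2027: Sat, 2028: Sun, 2029: Tue, 2030: Wed, 2031: Thu, 2032: Fri ✓, 2033: Sun
Fridays: 2009, 2015, 2026, 2032.

4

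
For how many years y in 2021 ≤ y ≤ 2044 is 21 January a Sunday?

3

Day of week of January 21 in each year:
2021: Thu, 2022: Fri, 2023: Sat, 2024: Sun ✓, 2025: Tue, 2026: Wed, 2027: Thu, 2028: Fri, 2029: Sun ✓, 2030: Mon, 2031: Tue, 2032: Wed, 2033: Fri, 2034: Sat, 2035: Sun ✓, 2036: Mon, 2037: Wed, 2038: Thu, 2039: Fri, 2040: Sat, 2041: Mon, 2042: Tue, 2043: Wed, 2044: Thu
Sundays: 2024, 2029, 2035.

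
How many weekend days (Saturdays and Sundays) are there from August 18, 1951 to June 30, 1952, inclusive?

August 18, 1951 is a Saturday.
The range spans 318 days (inclusive of both endpoints).
318 = 7 × 45 + 3, so there are 45 full weeks plus 3 extra days.
Each full week contributes 2 weekend days (Sat, Sun): 45 × 2 = 90.
The 3 extra days are Sat, Sun, Mon — 2 of them qualify.
Total: 90 + 2 = 92.

92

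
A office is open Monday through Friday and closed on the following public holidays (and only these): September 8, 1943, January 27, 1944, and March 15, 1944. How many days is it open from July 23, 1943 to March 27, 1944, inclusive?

174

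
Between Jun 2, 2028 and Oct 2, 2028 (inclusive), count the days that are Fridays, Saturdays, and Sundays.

54

Jun 2, 2028 is a Friday.
The range spans 123 days (inclusive of both endpoints).
123 = 7 × 17 + 4, so there are 17 full weeks plus 4 extra days.
Each full week contributes 3 days from the set (Fri, Sat, Sun): 17 × 3 = 51.
The 4 extra days are Friday, Saturday, Sunday, Monday — 3 of them qualify.
Total: 51 + 3 = 54.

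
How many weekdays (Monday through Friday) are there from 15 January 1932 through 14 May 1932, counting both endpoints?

86 weekdays

15 January 1932 is a Friday.
That's 121 days from start to end, counting both.
121 = 7 × 17 + 2, so there are 17 full weeks plus 2 extra days.
Each full week contributes 5 weekdays (Mon–Fri): 17 × 5 = 85.
The 2 extra days are Friday, Saturday — 1 of them qualifies.
Total: 85 + 1 = 86.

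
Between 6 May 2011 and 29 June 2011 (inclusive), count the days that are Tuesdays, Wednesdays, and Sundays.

24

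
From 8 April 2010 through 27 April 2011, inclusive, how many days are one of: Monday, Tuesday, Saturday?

165

8 April 2010 is a Thursday.
From 8 April 2010 to 27 April 2011 is 385 days inclusive.
385 = 7 × 55, so the span is exactly 55 full weeks.
Each full week contributes 3 days from the set (Mon, Tue, Sat): 55 × 3 = 165.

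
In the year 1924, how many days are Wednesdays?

January 1, 1924 is a Tuesday.
From January 1, 1924 to December 31, 1924 is 366 days inclusive.
366 = 7 × 52 + 2, so there are 52 full weeks plus 2 extra days.
Each full week contributes one Wednesday: 52 so far.
The 2 extra days are Tue, Wed — 1 of them qualifies.
Total: 52 + 1 = 53.

53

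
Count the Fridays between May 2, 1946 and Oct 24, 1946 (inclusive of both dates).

25 Fridays

May 2, 1946 is a Thursday.
That's 176 days from start to end, counting both.
176 = 7 × 25 + 1, so there are 25 full weeks plus 1 extra day.
Each full week contributes one Friday: 25 so far.
The 1 extra day is Thursday — none qualify.
Total: 25 + 0 = 25.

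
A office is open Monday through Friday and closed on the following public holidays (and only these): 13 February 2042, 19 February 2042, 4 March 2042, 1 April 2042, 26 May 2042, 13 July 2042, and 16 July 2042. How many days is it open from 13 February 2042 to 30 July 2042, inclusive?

114 working days

13 February 2042 is a Thursday.
The range spans 168 days (inclusive of both endpoints).
168 = 7 × 24, so the span is exactly 24 full weeks.
Each full week contributes 5 weekdays (Mon–Fri): 24 × 5 = 120.
Total: 120.
Holidays: 13 February 2042 (Thu); 19 February 2042 (Wed); 4 March 2042 (Tue); 1 April 2042 (Tue); 26 May 2042 (Mon); 13 July 2042 (Sun); 16 July 2042 (Wed).
6 of the 7 holidays fall on weekdays; the rest are weekends and were already excluded.
Business days: 120 − 6 = 114.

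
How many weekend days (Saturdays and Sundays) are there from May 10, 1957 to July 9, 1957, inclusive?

18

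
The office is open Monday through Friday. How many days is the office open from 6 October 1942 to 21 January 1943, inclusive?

78 weekdays

6 October 1942 is a Tuesday.
The range spans 108 days (inclusive of both endpoints).
108 = 7 × 15 + 3, so there are 15 full weeks plus 3 extra days.
Each full week contributes 5 weekdays (Mon–Fri): 15 × 5 = 75.
The 3 extra days are Tue, Wed, Thu — 3 of them qualify.
Total: 75 + 3 = 78.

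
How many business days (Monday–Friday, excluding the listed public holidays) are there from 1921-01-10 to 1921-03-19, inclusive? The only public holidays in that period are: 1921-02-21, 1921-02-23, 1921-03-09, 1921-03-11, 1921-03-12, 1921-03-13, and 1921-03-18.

45

1921-01-10 is a Monday.
The range spans 69 days (inclusive of both endpoints).
69 = 7 × 9 + 6, so there are 9 full weeks plus 6 extra days.
Each full week contributes 5 weekdays (Mon–Fri): 9 × 5 = 45.
The 6 extra days are Mon, Tue, Wed, Thu, Fri, Sat — 5 of them qualify.
Total: 45 + 5 = 50.
Holidays: 1921-02-21 (Mon); 1921-02-23 (Wed); 1921-03-09 (Wed); 1921-03-11 (Fri); 1921-03-12 (Sat); 1921-03-13 (Sun); 1921-03-18 (Fri).
5 of the 7 holidays fall on weekdays; the rest are weekends and were already excluded.
Business days: 50 − 5 = 45.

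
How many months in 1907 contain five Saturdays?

A month has five Saturdays exactly when Saturday falls within its first (length − 28) days.
Jan: 31 days, starts Tue → 5 of Tue, Wed, Thu
Feb: 28 days, starts Fri → 5 of (none)
Mar: 31 days, starts Fri → 5 of Fri, Sat, Sun ✓
Apr: 30 days, starts Mon → 5 of Mon, Tue
May: 31 days, starts Wed → 5 of Wed, Thu, Fri
Jun: 30 days, starts Sat → 5 of Sat, Sun ✓
Jul: 31 days, starts Mon → 5 of Mon, Tue, Wed
Aug: 31 days, starts Thu → 5 of Thu, Fri, Sat ✓
Sep: 30 days, starts Sun → 5 of Sun, Mon
Oct: 31 days, starts Tue → 5 of Tue, Wed, Thu
Nov: 30 days, starts Fri → 5 of Fri, Sat ✓
Dec: 31 days, starts Sun → 5 of Sun, Mon, Tue
Months with five Saturdays: Mar, Jun, Aug, Nov.

4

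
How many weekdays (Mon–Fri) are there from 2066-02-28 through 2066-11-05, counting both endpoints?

180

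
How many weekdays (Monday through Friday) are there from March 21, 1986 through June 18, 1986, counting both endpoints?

64 weekdays

March 21, 1986 is a Friday.
The range spans 90 days (inclusive of both endpoints).
90 = 7 × 12 + 6, so there are 12 full weeks plus 6 extra days.
Each full week contributes 5 weekdays (Mon–Fri): 12 × 5 = 60.
The 6 extra days are Fri, Sat, Sun, Mon, Tue, Wed — 4 of them qualify.
Total: 60 + 4 = 64.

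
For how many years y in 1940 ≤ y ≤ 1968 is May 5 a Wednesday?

Day of week of May 5 in each year:
1940: Sun, 1941: Mon, 1942: Tue, 1943: Wed ✓, 1944: Fri, 1945: Sat, 1946: Sun, 1947: Mon, 1948: Wed ✓, 1949: Thu, 1950: Fri, 1951: Sat, 1952: Mon, 1953: Tue, 1954: Wed ✓, 1955: Thu, 1956: Sat, 1957: Sun, 1958: Mon, 1959: Tue, 1960: Thu, 1961: Fri, 1962: Sat, 1963: Sun, 1964: Tue, 1965: Wed ✓, 1966: Thu, 1967: Fri, 1968: Sun
Wednesdays: 1943, 1948, 1954, 1965.

4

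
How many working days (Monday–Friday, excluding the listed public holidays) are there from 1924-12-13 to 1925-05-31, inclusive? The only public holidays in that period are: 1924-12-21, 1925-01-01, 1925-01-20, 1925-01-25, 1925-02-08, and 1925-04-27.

117 working days

1924-12-13 is a Saturday.
The range spans 170 days (inclusive of both endpoints).
170 = 7 × 24 + 2, so there are 24 full weeks plus 2 extra days.
Each full week contributes 5 weekdays (Mon–Fri): 24 × 5 = 120.
The 2 extra days are Sat, Sun — none qualify.
Total: 120 + 0 = 120.
Holidays: 1924-12-21 (Sun); 1925-01-01 (Thu); 1925-01-20 (Tue); 1925-01-25 (Sun); 1925-02-08 (Sun); 1925-04-27 (Mon).
3 of the 6 holidays fall on weekdays; the rest are weekends and were already excluded.
Business days: 120 − 3 = 117.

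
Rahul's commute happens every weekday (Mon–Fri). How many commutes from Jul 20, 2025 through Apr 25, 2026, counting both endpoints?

Jul 20, 2025 is a Sunday.
That's 280 days from start to end, counting both.
280 = 7 × 40, so the span is exactly 40 full weeks.
Each full week contributes 5 weekdays (Mon–Fri): 40 × 5 = 200.
Total: 200.

200 weekdays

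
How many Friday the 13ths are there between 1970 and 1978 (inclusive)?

15

Friday-the-13ths by year:
1970: Feb, Mar, Nov
1971: Aug
1972: Oct
1973: Apr, Jul
1974: Sep, Dec
1975: Jun
1976: Feb, Aug
1977: May
1978: Jan, Oct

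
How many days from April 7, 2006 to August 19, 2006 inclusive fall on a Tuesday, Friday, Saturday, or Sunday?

April 7, 2006 is a Friday.
The range spans 135 days (inclusive of both endpoints).
135 = 7 × 19 + 2, so there are 19 full weeks plus 2 extra days.
Each full week contributes 4 days from the set (Tue, Fri, Sat, Sun): 19 × 4 = 76.
The 2 extra days are Fri, Sat — 2 of them qualify.
Total: 76 + 2 = 78.

78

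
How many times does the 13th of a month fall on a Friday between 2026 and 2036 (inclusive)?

18

Friday-the-13ths by year:
2026: Feb, Mar, Nov
2027: Aug
2028: Oct
2029: Apr, Jul
2030: Sep, Dec
2031: Jun
2032: Feb, Aug
2033: May
2034: Jan, Oct
2035: Apr, Jul
2036: Jun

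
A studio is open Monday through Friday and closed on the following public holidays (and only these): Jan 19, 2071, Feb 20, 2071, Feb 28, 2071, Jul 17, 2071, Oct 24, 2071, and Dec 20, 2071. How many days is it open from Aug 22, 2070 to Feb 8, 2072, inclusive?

379 business days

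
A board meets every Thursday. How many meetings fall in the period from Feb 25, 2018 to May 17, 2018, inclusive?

Feb 25, 2018 is a Sunday.
From Feb 25, 2018 to May 17, 2018 is 82 days inclusive.
82 = 7 × 11 + 5, so there are 11 full weeks plus 5 extra days.
Each full week contributes one Thursday: 11 so far.
The 5 extra days are Sunday, Monday, Tuesday, Wednesday, Thursday — 1 of them qualifies.
Total: 11 + 1 = 12.

12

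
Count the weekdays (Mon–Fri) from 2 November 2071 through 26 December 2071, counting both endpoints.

40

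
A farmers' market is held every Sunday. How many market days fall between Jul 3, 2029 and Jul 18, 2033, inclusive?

Jul 3, 2029 is a Tuesday.
That's 1477 days from start to end, counting both.
1477 = 7 × 211, so the span is exactly 211 full weeks.
Each full week contributes one Sunday: 211 so far.
Total: 211.

211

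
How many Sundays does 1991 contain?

52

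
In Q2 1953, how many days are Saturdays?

13

1 April 1953 is a Wednesday.
That's 91 days from start to end, counting both.
91 = 7 × 13, so the span is exactly 13 full weeks.
Each full week contributes one Saturday: 13 so far.
Total: 13.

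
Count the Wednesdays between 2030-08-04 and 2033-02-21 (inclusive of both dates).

133

2030-08-04 is a Sunday.
From 2030-08-04 to 2033-02-21 is 933 days inclusive.
933 = 7 × 133 + 2, so there are 133 full weeks plus 2 extra days.
Each full week contributes one Wednesday: 133 so far.
The 2 extra days are Sun, Mon — none qualify.
Total: 133 + 0 = 133.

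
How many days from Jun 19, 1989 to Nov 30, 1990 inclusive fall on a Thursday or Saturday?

151

Jun 19, 1989 is a Monday.
The range spans 530 days (inclusive of both endpoints).
530 = 7 × 75 + 5, so there are 75 full weeks plus 5 extra days.
Each full week contributes 2 days from the set (Thu, Sat): 75 × 2 = 150.
The 5 extra days are Mon, Tue, Wed, Thu, Fri — 1 of them qualifies.
Total: 150 + 1 = 151.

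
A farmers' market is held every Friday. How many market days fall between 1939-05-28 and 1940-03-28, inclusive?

43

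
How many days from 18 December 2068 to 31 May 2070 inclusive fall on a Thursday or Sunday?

151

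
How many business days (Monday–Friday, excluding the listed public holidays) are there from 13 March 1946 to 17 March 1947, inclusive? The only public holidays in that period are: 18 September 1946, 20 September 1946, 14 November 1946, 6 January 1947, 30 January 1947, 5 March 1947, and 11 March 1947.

257

13 March 1946 is a Wednesday.
The range spans 370 days (inclusive of both endpoints).
370 = 7 × 52 + 6, so there are 52 full weeks plus 6 extra days.
Each full week contributes 5 weekdays (Mon–Fri): 52 × 5 = 260.
The 6 extra days are Wed, Thu, Fri, Sat, Sun, Mon — 4 of them qualify.
Total: 260 + 4 = 264.
Holidays: 18 September 1946 (Wed); 20 September 1946 (Fri); 14 November 1946 (Thu); 6 January 1947 (Mon); 30 January 1947 (Thu); 5 March 1947 (Wed); 11 March 1947 (Tue).
All 7 holidays fall on weekdays, so subtract 7.
Business days: 264 − 7 = 257.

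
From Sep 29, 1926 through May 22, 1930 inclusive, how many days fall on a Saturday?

190

Sep 29, 1926 is a Wednesday.
From Sep 29, 1926 to May 22, 1930 is 1332 days inclusive.
1332 = 7 × 190 + 2, so there are 190 full weeks plus 2 extra days.
Each full week contributes one Saturday: 190 so far.
The 2 extra days are Wednesday, Thursday — none qualify.
Total: 190 + 0 = 190.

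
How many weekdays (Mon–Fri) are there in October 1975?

1975-10-01 is a Wednesday.
From 1975-10-01 to 1975-10-31 is 31 days inclusive.
31 = 7 × 4 + 3, so there are 4 full weeks plus 3 extra days.
Each full week contributes 5 weekdays (Mon–Fri): 4 × 5 = 20.
The 3 extra days are Wednesday, Thursday, Friday — 3 of them qualify.
Total: 20 + 3 = 23.

23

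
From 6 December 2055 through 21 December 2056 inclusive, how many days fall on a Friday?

54

6 December 2055 is a Monday.
From 6 December 2055 to 21 December 2056 is 382 days inclusive.
382 = 7 × 54 + 4, so there are 54 full weeks plus 4 extra days.
Each full week contributes one Friday: 54 so far.
The 4 extra days are Monday, Tuesday, Wednesday, Thursday — none qualify.
Total: 54 + 0 = 54.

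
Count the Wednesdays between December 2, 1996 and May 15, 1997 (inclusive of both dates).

24

December 2, 1996 is a Monday.
From December 2, 1996 to May 15, 1997 is 165 days inclusive.
165 = 7 × 23 + 4, so there are 23 full weeks plus 4 extra days.
Each full week contributes one Wednesday: 23 so far.
The 4 extra days are Mon, Tue, Wed, Thu — 1 of them qualifies.
Total: 23 + 1 = 24.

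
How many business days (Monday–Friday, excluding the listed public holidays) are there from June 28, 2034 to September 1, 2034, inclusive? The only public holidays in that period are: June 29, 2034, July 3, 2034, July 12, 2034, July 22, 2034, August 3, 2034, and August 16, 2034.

June 28, 2034 is a Wednesday.
That's 66 days from start to end, counting both.
66 = 7 × 9 + 3, so there are 9 full weeks plus 3 extra days.
Each full week contributes 5 weekdays (Mon–Fri): 9 × 5 = 45.
The 3 extra days are Wednesday, Thursday, Friday — 3 of them qualify.
Total: 45 + 3 = 48.
Holidays: June 29, 2034 (Thu); July 3, 2034 (Mon); July 12, 2034 (Wed); July 22, 2034 (Sat); August 3, 2034 (Thu); August 16, 2034 (Wed).
5 of the 6 holidays fall on weekdays; the rest are weekends and were already excluded.
Business days: 48 − 5 = 43.

43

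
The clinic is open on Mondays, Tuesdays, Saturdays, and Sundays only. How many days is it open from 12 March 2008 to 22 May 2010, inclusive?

12 March 2008 is a Wednesday.
The range spans 802 days (inclusive of both endpoints).
802 = 7 × 114 + 4, so there are 114 full weeks plus 4 extra days.
Each full week contributes 4 days from the set (Mon, Tue, Sat, Sun): 114 × 4 = 456.
The 4 extra days are Wednesday, Thursday, Friday, Saturday — 1 of them qualifies.
Total: 456 + 1 = 457.

457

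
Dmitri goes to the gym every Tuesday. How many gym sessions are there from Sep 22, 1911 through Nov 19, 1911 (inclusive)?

8

Sep 22, 1911 is a Friday.
That's 59 days from start to end, counting both.
59 = 7 × 8 + 3, so there are 8 full weeks plus 3 extra days.
Each full week contributes one Tuesday: 8 so far.
The 3 extra days are Friday, Saturday, Sunday — none qualify.
Total: 8 + 0 = 8.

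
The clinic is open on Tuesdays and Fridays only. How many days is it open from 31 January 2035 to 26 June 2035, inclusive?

31 January 2035 is a Wednesday.
From 31 January 2035 to 26 June 2035 is 147 days inclusive.
147 = 7 × 21, so the span is exactly 21 full weeks.
Each full week contributes 2 days from the set (Tue, Fri): 21 × 2 = 42.

42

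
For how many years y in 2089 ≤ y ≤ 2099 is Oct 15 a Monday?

Day of week of October 15 in each year:
2089: Sat, 2090: Sun, 2091: Mon ✓, 2092: Wed, 2093: Thu, 2094: Fri, 2095: Sat, 2096: Mon ✓, 2097: Tue, 2098: Wed, 2099: Thu
Mondays: 2091, 2096.

2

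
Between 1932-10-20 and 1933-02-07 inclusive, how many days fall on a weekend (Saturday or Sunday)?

1932-10-20 is a Thursday.
That's 111 days from start to end, counting both.
111 = 7 × 15 + 6, so there are 15 full weeks plus 6 extra days.
Each full week contributes 2 weekend days (Sat, Sun): 15 × 2 = 30.
The 6 extra days are Thu, Fri, Sat, Sun, Mon, Tue — 2 of them qualify.
Total: 30 + 2 = 32.

32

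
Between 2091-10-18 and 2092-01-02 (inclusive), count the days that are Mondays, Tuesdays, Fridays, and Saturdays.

2091-10-18 is a Thursday.
From 2091-10-18 to 2092-01-02 is 77 days inclusive.
77 = 7 × 11, so the span is exactly 11 full weeks.
Each full week contributes 4 days from the set (Mon, Tue, Fri, Sat): 11 × 4 = 44.
Total: 44.

44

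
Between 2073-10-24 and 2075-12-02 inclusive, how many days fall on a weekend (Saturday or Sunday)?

2073-10-24 is a Tuesday.
The range spans 770 days (inclusive of both endpoints).
770 = 7 × 110, so the span is exactly 110 full weeks.
Each full week contributes 2 weekend days (Sat, Sun): 110 × 2 = 220.
Total: 220.

220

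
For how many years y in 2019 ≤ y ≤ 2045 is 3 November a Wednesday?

Day of week of November 3 in each year:
2019: Sun, 2020: Tue, 2021: Wed ✓, 2022: Thu, 2023: Fri, 2024: Sun, 2025: Mon, 2026: Tue, 2027: Wed ✓, 2028: Fri, 2029: Sat, 2030: Sun, 2031: Mon, 2032: Wed ✓, 2033: Thu, 2034: Fri, 2035: Sat, 2036: Mon, 2037: Tue, 2038: Wed ✓, 2039: Thu, 2040: Sat, 2041: Sun, 2042: Mon, 2043: Tue, 2044: Thu, 2045: Fri
Wednesdays: 2021, 2027, 2032, 2038.

4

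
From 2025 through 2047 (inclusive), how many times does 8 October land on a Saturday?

3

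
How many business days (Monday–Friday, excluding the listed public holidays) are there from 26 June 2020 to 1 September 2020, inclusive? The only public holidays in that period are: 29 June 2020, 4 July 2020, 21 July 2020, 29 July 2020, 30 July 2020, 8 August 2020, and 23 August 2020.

44 business days

26 June 2020 is a Friday.
From 26 June 2020 to 1 September 2020 is 68 days inclusive.
68 = 7 × 9 + 5, so there are 9 full weeks plus 5 extra days.
Each full week contributes 5 weekdays (Mon–Fri): 9 × 5 = 45.
The 5 extra days are Friday, Saturday, Sunday, Monday, Tuesday — 3 of them qualify.
Total: 45 + 3 = 48.
Holidays: 29 June 2020 (Mon); 4 July 2020 (Sat); 21 July 2020 (Tue); 29 July 2020 (Wed); 30 July 2020 (Thu); 8 August 2020 (Sat); 23 August 2020 (Sun).
4 of the 7 holidays fall on weekdays; the rest are weekends and were already excluded.
Business days: 48 − 4 = 44.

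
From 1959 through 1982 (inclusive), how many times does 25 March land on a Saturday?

4

Day of week of March 25 in each year:
1959: Wed, 1960: Fri, 1961: Sat ✓, 1962: Sun, 1963: Mon, 1964: Wed, 1965: Thu, 1966: Fri, 1967: Sat ✓, 1968: Mon, 1969: Tue, 1970: Wed, 1971: Thu, 1972: Sat ✓, 1973: Sun, 1974: Mon, 1975: Tue, 1976: Thu, 1977: Fri, 1978: Sat ✓, 1979: Sun, 1980: Tue, 1981: Wed, 1982: Thu
Saturdays: 1961, 1967, 1972, 1978.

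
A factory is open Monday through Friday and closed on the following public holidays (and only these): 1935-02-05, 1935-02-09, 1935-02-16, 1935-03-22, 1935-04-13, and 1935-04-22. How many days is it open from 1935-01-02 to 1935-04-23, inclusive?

1935-01-02 is a Wednesday.
That's 112 days from start to end, counting both.
112 = 7 × 16, so the span is exactly 16 full weeks.
Each full week contributes 5 weekdays (Mon–Fri): 16 × 5 = 80.
Total: 80.
Holidays: 1935-02-05 (Tue); 1935-02-09 (Sat); 1935-02-16 (Sat); 1935-03-22 (Fri); 1935-04-13 (Sat); 1935-04-22 (Mon).
3 of the 6 holidays fall on weekdays; the rest are weekends and were already excluded.
Business days: 80 − 3 = 77.

77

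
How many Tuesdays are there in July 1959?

4

July 1, 1959 is a Wednesday.
The range spans 31 days (inclusive of both endpoints).
31 = 7 × 4 + 3, so there are 4 full weeks plus 3 extra days.
Each full week contributes one Tuesday: 4 so far.
The 3 extra days are Wed, Thu, Fri — none qualify.
Total: 4 + 0 = 4.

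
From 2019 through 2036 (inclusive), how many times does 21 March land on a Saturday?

2

Day of week of March 21 in each year:
2019: Thu, 2020: Sat ✓, 2021: Sun, 2022: Mon, 2023: Tue, 2024: Thu, 2025: Fri, 2026: Sat ✓, 2027: Sun, 2028: Tue, 2029: Wed, 2030: Thu, 2031: Fri, 2032: Sun, 2033: Mon, 2034: Tue, 2035: Wed, 2036: Fri
Saturdays: 2020, 2026.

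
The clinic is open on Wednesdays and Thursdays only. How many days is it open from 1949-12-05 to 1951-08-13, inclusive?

1949-12-05 is a Monday.
The range spans 617 days (inclusive of both endpoints).
617 = 7 × 88 + 1, so there are 88 full weeks plus 1 extra day.
Each full week contributes 2 days from the set (Wed, Thu): 88 × 2 = 176.
The 1 extra day is Mon — none qualify.
Total: 176 + 0 = 176.

176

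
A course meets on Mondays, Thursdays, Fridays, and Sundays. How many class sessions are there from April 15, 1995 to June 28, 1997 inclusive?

460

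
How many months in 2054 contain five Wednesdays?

A month has five Wednesdays exactly when Wednesday falls within its first (length − 28) days.
Jan: 31 days, starts Thu → 5 of Thu, Fri, Sat
Feb: 28 days, starts Sun → 5 of (none)
Mar: 31 days, starts Sun → 5 of Sun, Mon, Tue
Apr: 30 days, starts Wed → 5 of Wed, Thu ✓
May: 31 days, starts Fri → 5 of Fri, Sat, Sun
Jun: 30 days, starts Mon → 5 of Mon, Tue
Jul: 31 days, starts Wed → 5 of Wed, Thu, Fri ✓
Aug: 31 days, starts Sat → 5 of Sat, Sun, Mon
Sep: 30 days, starts Tue → 5 of Tue, Wed ✓
Oct: 31 days, starts Thu → 5 of Thu, Fri, Sat
Nov: 30 days, starts Sun → 5 of Sun, Mon
Dec: 31 days, starts Tue → 5 of Tue, Wed, Thu ✓
Months with five Wednesdays: Apr, Jul, Sep, Dec.

4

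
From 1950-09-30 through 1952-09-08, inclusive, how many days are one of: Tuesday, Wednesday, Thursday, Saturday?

1950-09-30 is a Saturday.
The range spans 710 days (inclusive of both endpoints).
710 = 7 × 101 + 3, so there are 101 full weeks plus 3 extra days.
Each full week contributes 4 days from the set (Tue, Wed, Thu, Sat): 101 × 4 = 404.
The 3 extra days are Saturday, Sunday, Monday — 1 of them qualifies.
Total: 404 + 1 = 405.

405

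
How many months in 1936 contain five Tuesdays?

A month has five Tuesdays exactly when Tuesday falls within its first (length − 28) days.
Jan: 31 days, starts Wed → 5 of Wed, Thu, Fri
Feb: 29 days, starts Sat → 5 of Sat
Mar: 31 days, starts Sun → 5 of Sun, Mon, Tue ✓
Apr: 30 days, starts Wed → 5 of Wed, Thu
May: 31 days, starts Fri → 5 of Fri, Sat, Sun
Jun: 30 days, starts Mon → 5 of Mon, Tue ✓
Jul: 31 days, starts Wed → 5 of Wed, Thu, Fri
Aug: 31 days, starts Sat → 5 of Sat, Sun, Mon
Sep: 30 days, starts Tue → 5 of Tue, Wed ✓
Oct: 31 days, starts Thu → 5 of Thu, Fri, Sat
Nov: 30 days, starts Sun → 5 of Sun, Mon
Dec: 31 days, starts Tue → 5 of Tue, Wed, Thu ✓
Months with five Tuesdays: Mar, Jun, Sep, Dec.

4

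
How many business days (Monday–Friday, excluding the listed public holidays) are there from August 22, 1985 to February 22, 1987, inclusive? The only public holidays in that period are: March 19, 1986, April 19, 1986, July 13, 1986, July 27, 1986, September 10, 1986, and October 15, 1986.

August 22, 1985 is a Thursday.
The range spans 550 days (inclusive of both endpoints).
550 = 7 × 78 + 4, so there are 78 full weeks plus 4 extra days.
Each full week contributes 5 weekdays (Mon–Fri): 78 × 5 = 390.
The 4 extra days are Thursday, Friday, Saturday, Sunday — 2 of them qualify.
Total: 390 + 2 = 392.
Holidays: March 19, 1986 (Wed); April 19, 1986 (Sat); July 13, 1986 (Sun); July 27, 1986 (Sun); September 10, 1986 (Wed); October 15, 1986 (Wed).
3 of the 6 holidays fall on weekdays; the rest are weekends and were already excluded.
Business days: 392 − 3 = 389.

389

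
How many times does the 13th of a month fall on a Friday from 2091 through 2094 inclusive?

7

Friday-the-13ths by year:
2091: Apr, Jul
2092: Jun
2093: Feb, Mar, Nov
2094: Aug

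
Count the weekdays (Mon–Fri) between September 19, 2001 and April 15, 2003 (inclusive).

410

September 19, 2001 is a Wednesday.
That's 574 days from start to end, counting both.
574 = 7 × 82, so the span is exactly 82 full weeks.
Each full week contributes 5 weekdays (Mon–Fri): 82 × 5 = 410.
Total: 410.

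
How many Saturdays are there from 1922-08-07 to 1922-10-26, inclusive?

1922-08-07 is a Monday.
The range spans 81 days (inclusive of both endpoints).
81 = 7 × 11 + 4, so there are 11 full weeks plus 4 extra days.
Each full week contributes one Saturday: 11 so far.
The 4 extra days are Mon, Tue, Wed, Thu — none qualify.
Total: 11 + 0 = 11.

11 Saturdays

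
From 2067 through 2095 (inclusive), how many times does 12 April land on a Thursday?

4

Day of week of April 12 in each year:
2067: Tue, 2068: Thu ✓, 2069: Fri, 2070: Sat, 2071: Sun, 2072: Tue, 2073: Wed, 2074: Thu ✓, 2075: Fri, 2076: Sun, 2077: Mon, 2078: Tue, 2079: Wed, 2080: Fri, 2081: Sat, 2082: Sun, 2083: Mon, 2084: Wed, 2085: Thu ✓, 2086: Fri, 2087: Sat, 2088: Mon, 2089: Tue, 2090: Wed, 2091: Thu ✓, 2092: Sat, 2093: Sun, 2094: Mon, 2095: Tue
Thursdays: 2068, 2074, 2085, 2091.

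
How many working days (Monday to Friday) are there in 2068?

261

January 1, 2068 is a Sunday.
The range spans 366 days (inclusive of both endpoints).
366 = 7 × 52 + 2, so there are 52 full weeks plus 2 extra days.
Each full week contributes 5 weekdays (Mon–Fri): 52 × 5 = 260.
The 2 extra days are Sunday, Monday — 1 of them qualifies.
Total: 260 + 1 = 261.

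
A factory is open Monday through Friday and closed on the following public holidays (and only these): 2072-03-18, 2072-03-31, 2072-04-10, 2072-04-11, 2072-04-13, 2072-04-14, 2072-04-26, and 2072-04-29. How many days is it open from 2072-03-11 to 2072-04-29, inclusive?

2072-03-11 is a Friday.
That's 50 days from start to end, counting both.
50 = 7 × 7 + 1, so there are 7 full weeks plus 1 extra day.
Each full week contributes 5 weekdays (Mon–Fri): 7 × 5 = 35.
The 1 extra day is Fri — 1 of them qualifies.
Total: 35 + 1 = 36.
Holidays: 2072-03-18 (Fri); 2072-03-31 (Thu); 2072-04-10 (Sun); 2072-04-11 (Mon); 2072-04-13 (Wed); 2072-04-14 (Thu); 2072-04-26 (Tue); 2072-04-29 (Fri).
7 of the 8 holidays fall on weekdays; the rest are weekends and were already excluded.
Business days: 36 − 7 = 29.

29 working days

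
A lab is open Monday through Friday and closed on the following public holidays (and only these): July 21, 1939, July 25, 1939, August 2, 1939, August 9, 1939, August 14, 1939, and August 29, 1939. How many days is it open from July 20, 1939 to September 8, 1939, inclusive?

31 business days

July 20, 1939 is a Thursday.
The range spans 51 days (inclusive of both endpoints).
51 = 7 × 7 + 2, so there are 7 full weeks plus 2 extra days.
Each full week contributes 5 weekdays (Mon–Fri): 7 × 5 = 35.
The 2 extra days are Thu, Fri — 2 of them qualify.
Total: 35 + 2 = 37.
Holidays: July 21, 1939 (Fri); July 25, 1939 (Tue); August 2, 1939 (Wed); August 9, 1939 (Wed); August 14, 1939 (Mon); August 29, 1939 (Tue).
All 6 holidays fall on weekdays, so subtract 6.
Business days: 37 − 6 = 31.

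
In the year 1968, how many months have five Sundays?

4

A month has five Sundays exactly when Sunday falls within its first (length − 28) days.
Jan: 31 days, starts Mon → 5 of Mon, Tue, Wed
Feb: 29 days, starts Thu → 5 of Thu
Mar: 31 days, starts Fri → 5 of Fri, Sat, Sun ✓
Apr: 30 days, starts Mon → 5 of Mon, Tue
May: 31 days, starts Wed → 5 of Wed, Thu, Fri
Jun: 30 days, starts Sat → 5 of Sat, Sun ✓
Jul: 31 days, starts Mon → 5 of Mon, Tue, Wed
Aug: 31 days, starts Thu → 5 of Thu, Fri, Sat
Sep: 30 days, starts Sun → 5 of Sun, Mon ✓
Oct: 31 days, starts Tue → 5 of Tue, Wed, Thu
Nov: 30 days, starts Fri → 5 of Fri, Sat
Dec: 31 days, starts Sun → 5 of Sun, Mon, Tue ✓
Months with five Sundays: Mar, Jun, Sep, Dec.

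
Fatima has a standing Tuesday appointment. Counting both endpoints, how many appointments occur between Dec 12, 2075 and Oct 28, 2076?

Dec 12, 2075 is a Thursday.
From Dec 12, 2075 to Oct 28, 2076 is 322 days inclusive.
322 = 7 × 46, so the span is exactly 46 full weeks.
Each full week contributes one Tuesday: 46 so far.

46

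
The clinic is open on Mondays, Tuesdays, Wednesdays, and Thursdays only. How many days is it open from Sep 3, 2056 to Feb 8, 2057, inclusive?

92

Sep 3, 2056 is a Sunday.
The range spans 159 days (inclusive of both endpoints).
159 = 7 × 22 + 5, so there are 22 full weeks plus 5 extra days.
Each full week contributes 4 days from the set (Mon, Tue, Wed, Thu): 22 × 4 = 88.
The 5 extra days are Sun, Mon, Tue, Wed, Thu — 4 of them qualify.
Total: 88 + 4 = 92.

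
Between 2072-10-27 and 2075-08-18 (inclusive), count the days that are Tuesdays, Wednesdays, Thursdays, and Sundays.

2072-10-27 is a Thursday.
That's 1026 days from start to end, counting both.
1026 = 7 × 146 + 4, so there are 146 full weeks plus 4 extra days.
Each full week contributes 4 days from the set (Tue, Wed, Thu, Sun): 146 × 4 = 584.
The 4 extra days are Thu, Fri, Sat, Sun — 2 of them qualify.
Total: 584 + 2 = 586.

586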